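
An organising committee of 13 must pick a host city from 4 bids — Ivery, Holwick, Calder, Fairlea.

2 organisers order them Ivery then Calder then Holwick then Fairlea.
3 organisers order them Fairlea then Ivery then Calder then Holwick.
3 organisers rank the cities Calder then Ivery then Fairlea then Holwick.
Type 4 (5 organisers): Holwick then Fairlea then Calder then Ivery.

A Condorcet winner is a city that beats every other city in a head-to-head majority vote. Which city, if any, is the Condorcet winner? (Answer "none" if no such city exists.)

none

Pairwise majorities:
Ivery vs Holwick: Ivery is ranked higher on 2+3+3 = 8 ballots, Holwick on 5. Ivery wins 8–5.
Ivery vs Calder: Ivery preferred on 2+3 = 5 ballots; Calder wins 8–5.
Ivery vs Fairlea: 5 to 8, Fairlea.
Holwick vs Calder: Holwick preferred on 5 ballots; Calder wins 8–5.
Holwick vs Fairlea: Holwick is ranked higher on 2+5 = 7 ballots, Fairlea on 6. Holwick wins 7–6.
Calder vs Fairlea: Calder is ranked higher on 2+3 = 5 ballots, Fairlea on 8. Fairlea wins 8–5.
Every city loses at least once (Ivery loses to Calder; Holwick loses to Ivery; Calder loses to Fairlea; Fairlea loses to Holwick). The majority relation contains the cycle Ivery > Holwick > Fairlea > Ivery, so there is no Condorcet winner.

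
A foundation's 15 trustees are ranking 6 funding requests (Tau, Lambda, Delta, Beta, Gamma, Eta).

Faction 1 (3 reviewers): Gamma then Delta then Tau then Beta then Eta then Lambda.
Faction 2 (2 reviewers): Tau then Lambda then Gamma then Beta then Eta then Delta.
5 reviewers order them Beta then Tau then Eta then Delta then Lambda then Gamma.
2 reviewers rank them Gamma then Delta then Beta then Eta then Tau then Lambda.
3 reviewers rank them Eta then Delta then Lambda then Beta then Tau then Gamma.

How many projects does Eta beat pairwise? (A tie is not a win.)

3

Eta against each rival (15 reviewers):
Eta vs Tau: 5 to 10, Tau.
Eta–Lambda: Eta 13–2.
Eta–Delta: Eta 10–5.
Eta vs Beta: Beta wins 12–3.
Eta vs Gamma: Eta, 8–7.
Eta beats Lambda, Delta, Gamma; loses to Tau, Beta — 3 pairwise wins.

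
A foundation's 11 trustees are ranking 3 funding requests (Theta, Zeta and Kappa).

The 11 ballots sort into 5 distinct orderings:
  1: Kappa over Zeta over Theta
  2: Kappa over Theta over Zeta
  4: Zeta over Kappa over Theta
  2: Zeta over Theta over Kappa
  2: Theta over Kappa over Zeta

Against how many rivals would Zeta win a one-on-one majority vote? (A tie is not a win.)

Zeta against each rival (11 reviewers):
Zeta–Theta: Zeta 7–4.
Zeta vs Kappa: Zeta is ranked higher on 4+2 = 6 ballots, Kappa on 5. Zeta wins 6–5.
Zeta beats Theta, Kappa — 2 pairwise wins.

2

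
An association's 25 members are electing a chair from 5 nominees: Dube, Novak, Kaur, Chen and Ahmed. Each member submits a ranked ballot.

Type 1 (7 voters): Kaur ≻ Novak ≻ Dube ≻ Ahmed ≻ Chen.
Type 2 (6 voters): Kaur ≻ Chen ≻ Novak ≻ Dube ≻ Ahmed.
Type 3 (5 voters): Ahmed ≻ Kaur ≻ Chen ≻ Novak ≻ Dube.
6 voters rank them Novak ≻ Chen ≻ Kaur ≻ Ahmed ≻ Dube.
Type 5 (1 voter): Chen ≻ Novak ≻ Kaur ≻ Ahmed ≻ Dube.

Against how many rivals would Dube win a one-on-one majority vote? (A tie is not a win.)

Dube against each rival (25 voters):
Dube vs Novak: 0 to 25, Novak.
Dube vs Kaur: Dube is ranked higher on 0 ballots, Kaur on 25. Kaur wins 25–0.
Dube vs Chen: 7 for Dube, 18 for Chen — Chen by 18–7.
Dube vs Ahmed: Dube wins 13–12.
Dube beats Ahmed; loses to Novak, Kaur, Chen — 1 pairwise win.

1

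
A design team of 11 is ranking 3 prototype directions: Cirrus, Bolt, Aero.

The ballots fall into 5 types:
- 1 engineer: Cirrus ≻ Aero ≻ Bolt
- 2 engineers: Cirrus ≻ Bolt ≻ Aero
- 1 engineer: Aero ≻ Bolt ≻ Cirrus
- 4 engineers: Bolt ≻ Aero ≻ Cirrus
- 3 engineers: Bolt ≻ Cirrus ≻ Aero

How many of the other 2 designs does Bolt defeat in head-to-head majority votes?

Bolt against each rival (11 engineers):
Bolt vs Cirrus: 8 to 3, Bolt.
Bolt vs Aero: Bolt wins 9–2.
Bolt beats Cirrus, Aero — 2 pairwise wins.

2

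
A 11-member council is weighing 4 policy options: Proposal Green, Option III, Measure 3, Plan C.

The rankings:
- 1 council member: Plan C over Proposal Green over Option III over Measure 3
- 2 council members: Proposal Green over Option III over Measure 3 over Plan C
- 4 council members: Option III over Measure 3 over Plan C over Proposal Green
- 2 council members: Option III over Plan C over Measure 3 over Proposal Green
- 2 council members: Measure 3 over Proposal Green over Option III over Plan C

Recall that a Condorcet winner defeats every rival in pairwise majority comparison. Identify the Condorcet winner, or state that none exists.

Check each pair by majority over 11 ballots:
Proposal Green vs Option III: Proposal Green is ranked higher on 1+2+2 = 5 ballots, Option III on 6. Option III wins 6–5.
Proposal Green vs Measure 3: Proposal Green is ranked higher on 1+2 = 3 ballots, Measure 3 on 8. Measure 3 wins 8–3.
Proposal Green vs Plan C: 2+2 = 4 for Proposal Green, 7 for Plan C — Plan C by 7–4.
Option III vs Measure 3: 9 to 2, Option III.
Option III vs Plan C: Option III is ranked higher on 2+4+2+2 = 10 ballots, Plan C on 1. Option III wins 10–1.
Measure 3 vs Plan C: 8 to 3, Measure 3.
Option III defeats every rival head-to-head and is the Condorcet winner.

Option III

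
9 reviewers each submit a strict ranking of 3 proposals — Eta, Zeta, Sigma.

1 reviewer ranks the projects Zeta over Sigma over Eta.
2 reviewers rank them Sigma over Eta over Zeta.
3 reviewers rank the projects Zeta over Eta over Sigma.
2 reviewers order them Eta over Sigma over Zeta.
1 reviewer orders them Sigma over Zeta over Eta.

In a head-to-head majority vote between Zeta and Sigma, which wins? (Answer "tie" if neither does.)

Sigma

Ballots ranking Zeta above Sigma: 1 + 3 = 4.
Ballots ranking Sigma above Zeta: 9 − 4 = 5.
Sigma wins the head-to-head 5–4.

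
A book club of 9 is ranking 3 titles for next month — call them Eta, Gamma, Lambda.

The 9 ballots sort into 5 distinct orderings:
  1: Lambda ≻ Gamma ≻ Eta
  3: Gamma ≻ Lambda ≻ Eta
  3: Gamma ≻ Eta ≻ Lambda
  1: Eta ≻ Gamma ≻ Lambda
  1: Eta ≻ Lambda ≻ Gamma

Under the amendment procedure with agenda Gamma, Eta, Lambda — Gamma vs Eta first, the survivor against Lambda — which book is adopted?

Gamma

Round 1: Gamma vs Eta — 7–2, Gamma advances.
Round 2: Gamma vs Lambda — 7–2, Gamma advances.
Gamma survives the agenda.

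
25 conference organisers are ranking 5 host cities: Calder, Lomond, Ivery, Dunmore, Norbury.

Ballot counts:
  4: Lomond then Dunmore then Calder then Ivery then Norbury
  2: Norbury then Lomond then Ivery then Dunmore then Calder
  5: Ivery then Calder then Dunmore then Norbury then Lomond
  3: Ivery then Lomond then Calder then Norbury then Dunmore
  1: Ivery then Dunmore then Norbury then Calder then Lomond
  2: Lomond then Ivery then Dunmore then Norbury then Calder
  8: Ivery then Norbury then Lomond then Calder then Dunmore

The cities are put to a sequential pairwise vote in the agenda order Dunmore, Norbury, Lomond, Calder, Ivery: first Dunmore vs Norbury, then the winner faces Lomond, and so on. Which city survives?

Ivery

Round 1: Dunmore vs Norbury — 12–13, Norbury advances.
Round 2: Norbury vs Lomond — 16–9, Norbury advances.
Round 3: Norbury vs Calder — 13–12, Norbury advances.
Round 4: Norbury vs Ivery — 2–23, Ivery advances.
Ivery survives the agenda.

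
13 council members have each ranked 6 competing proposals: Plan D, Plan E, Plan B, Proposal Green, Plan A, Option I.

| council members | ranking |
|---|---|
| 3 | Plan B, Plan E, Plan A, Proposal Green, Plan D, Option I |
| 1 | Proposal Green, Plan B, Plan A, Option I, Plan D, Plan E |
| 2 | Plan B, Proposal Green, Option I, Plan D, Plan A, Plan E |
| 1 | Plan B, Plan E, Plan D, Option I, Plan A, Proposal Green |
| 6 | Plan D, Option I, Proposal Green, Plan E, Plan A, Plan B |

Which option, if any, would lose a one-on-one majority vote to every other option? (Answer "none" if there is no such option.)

Plan A

Pairwise majorities:
Plan D vs Plan E: 1+2+6 = 9 for Plan D, 4 for Plan E — Plan D by 9–4.
Plan D–Plan B: Plan B 7–6.
Plan D vs Proposal Green: 7 to 6, Plan D.
Plan D vs Plan A: Plan D is ranked higher on 2+1+6 = 9 ballots, Plan A on 4. Plan D wins 9–4.
Plan D vs Option I: Plan D preferred on 3+1+6 = 10 ballots; Plan D wins 10–3.
Plan E vs Plan B: 6 for Plan E, 7 for Plan B — Plan B by 7–6.
Plan E vs Proposal Green: Proposal Green wins 9–4.
Plan E vs Plan A: Plan E is ranked higher on 3+1+6 = 10 ballots, Plan A on 3. Plan E wins 10–3.
Plan E vs Option I: 3+1 = 4 for Plan E, 9 for Option I — Option I by 9–4.
Plan B–Proposal Green: Proposal Green 7–6.
Plan B–Plan A: Plan B 7–6.
Plan B–Option I: Plan B 7–6.
Proposal Green vs Plan A: Proposal Green wins 9–4.
Proposal Green vs Option I: Proposal Green preferred on 3+1+2 = 6 ballots; Option I wins 7–6.
Plan A–Option I: Option I 9–4.
Only Plan A has no wins; Plan A is the Condorcet loser.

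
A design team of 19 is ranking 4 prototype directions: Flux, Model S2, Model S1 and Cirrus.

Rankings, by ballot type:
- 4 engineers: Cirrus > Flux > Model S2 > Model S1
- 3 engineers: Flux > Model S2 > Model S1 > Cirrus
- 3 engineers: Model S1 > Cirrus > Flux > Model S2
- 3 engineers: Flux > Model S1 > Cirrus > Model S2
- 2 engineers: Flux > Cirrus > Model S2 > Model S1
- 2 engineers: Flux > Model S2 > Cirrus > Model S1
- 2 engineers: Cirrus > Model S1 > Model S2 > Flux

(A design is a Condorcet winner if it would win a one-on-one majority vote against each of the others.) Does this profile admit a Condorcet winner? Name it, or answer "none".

Flux

Check each pair by majority over 19 ballots:
Flux vs Model S2: Flux preferred on 4+3+3+3+2+2 = 17 ballots; Flux wins 17–2.
Flux vs Model S1: 4+3+3+2+2 = 14 for Flux, 5 for Model S1 — Flux by 14–5.
Flux vs Cirrus: Flux preferred on 3+3+2+2 = 10 ballots; Flux wins 10–9.
Model S2 vs Model S1: 11 to 8, Model S2.
Model S2 vs Cirrus: 3+2 = 5 for Model S2, 14 for Cirrus — Cirrus by 14–5.
Model S1 vs Cirrus: 9 to 10, Cirrus.
Flux wins every pairwise contest, so Flux is the Condorcet winner.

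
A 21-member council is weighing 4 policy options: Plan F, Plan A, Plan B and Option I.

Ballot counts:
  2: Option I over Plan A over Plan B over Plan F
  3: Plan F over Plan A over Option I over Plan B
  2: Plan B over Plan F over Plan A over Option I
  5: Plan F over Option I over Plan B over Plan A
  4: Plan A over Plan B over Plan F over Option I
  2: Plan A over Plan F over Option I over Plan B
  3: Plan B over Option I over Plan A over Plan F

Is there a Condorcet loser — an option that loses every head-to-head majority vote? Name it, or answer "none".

none

Pairwise majorities:
Plan F vs Plan A: Plan F is ranked higher on 3+2+5 = 10 ballots, Plan A on 11. Plan A wins 11–10.
Plan F–Plan B: Plan B 11–10.
Plan F vs Option I: Plan F, 16–5.
Plan A vs Plan B: Plan A preferred on 2+3+4+2 = 11 ballots; Plan A wins 11–10.
Plan A vs Option I: Plan A preferred on 3+2+4+2 = 11 ballots; Plan A wins 11–10.
Plan B vs Option I: 9 to 12, Option I.
Every option wins at least one matchup (Plan F beats Option I; Plan A beats Plan F; Plan B beats Plan F; Option I beats Plan B), so there is no Condorcet loser.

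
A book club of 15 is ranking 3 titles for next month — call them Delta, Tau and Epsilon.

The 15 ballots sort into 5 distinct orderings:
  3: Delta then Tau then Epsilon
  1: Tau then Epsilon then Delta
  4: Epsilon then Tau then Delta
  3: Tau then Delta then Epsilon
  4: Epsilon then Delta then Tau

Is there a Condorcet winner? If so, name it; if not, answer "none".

Epsilon

Head-to-head results (15 members):
Delta vs Tau: 3+4 = 7 for Delta, 8 for Tau — Tau by 8–7.
Delta vs Epsilon: 3+3 = 6 for Delta, 9 for Epsilon — Epsilon by 9–6.
Tau vs Epsilon: Tau is ranked higher on 3+1+3 = 7 ballots, Epsilon on 8. Epsilon wins 8–7.
Epsilon defeats every rival head-to-head and is the Condorcet winner.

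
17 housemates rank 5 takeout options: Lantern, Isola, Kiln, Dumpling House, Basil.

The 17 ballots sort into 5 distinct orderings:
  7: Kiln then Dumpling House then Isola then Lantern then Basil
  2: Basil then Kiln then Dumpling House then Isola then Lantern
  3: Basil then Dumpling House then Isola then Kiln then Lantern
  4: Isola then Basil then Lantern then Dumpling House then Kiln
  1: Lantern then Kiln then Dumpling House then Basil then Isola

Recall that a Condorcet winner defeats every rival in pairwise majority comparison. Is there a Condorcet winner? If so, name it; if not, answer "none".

none

Pairwise majorities:
Lantern–Isola: Isola 16–1.
Lantern vs Kiln: Kiln, 12–5.
Lantern vs Dumpling House: Dumpling House, 12–5.
Lantern vs Basil: Basil, 9–8.
Isola vs Kiln: Kiln, 10–7.
Isola–Dumpling House: Dumpling House 13–4.
Isola vs Basil: Isola, 11–6.
Kiln vs Dumpling House: Kiln, 10–7.
Kiln–Basil: Basil 9–8.
Dumpling House vs Basil: Basil wins 9–8.
Each restaurant drops at least one matchup (Lantern loses to Isola; Isola loses to Kiln; Kiln loses to Basil; Dumpling House loses to Kiln; Basil loses to Isola); the cycle Isola beats Basil beats Kiln beats Isola rules out a Condorcet winner.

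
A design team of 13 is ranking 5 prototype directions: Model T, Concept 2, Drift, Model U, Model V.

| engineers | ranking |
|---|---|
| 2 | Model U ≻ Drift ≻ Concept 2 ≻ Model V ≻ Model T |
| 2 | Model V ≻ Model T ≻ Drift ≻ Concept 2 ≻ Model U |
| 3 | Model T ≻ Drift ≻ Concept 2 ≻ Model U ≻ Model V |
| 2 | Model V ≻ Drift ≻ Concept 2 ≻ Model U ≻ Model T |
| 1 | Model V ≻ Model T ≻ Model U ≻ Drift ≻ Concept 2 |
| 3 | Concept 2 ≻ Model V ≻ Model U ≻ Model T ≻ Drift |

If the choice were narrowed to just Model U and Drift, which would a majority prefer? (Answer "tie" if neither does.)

Ballots ranking Model U above Drift: 2 + 1 + 3 = 6.
Ballots ranking Drift above Model U: 13 − 6 = 7.
Drift wins the head-to-head 7–6.

Drift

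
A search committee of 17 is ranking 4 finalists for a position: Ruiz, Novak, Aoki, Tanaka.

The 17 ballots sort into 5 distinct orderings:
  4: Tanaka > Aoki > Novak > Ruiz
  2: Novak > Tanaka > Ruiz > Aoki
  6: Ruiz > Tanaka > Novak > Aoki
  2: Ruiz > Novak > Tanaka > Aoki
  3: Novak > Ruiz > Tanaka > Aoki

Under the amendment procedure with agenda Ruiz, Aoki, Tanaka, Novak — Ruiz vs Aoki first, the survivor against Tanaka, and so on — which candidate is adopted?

Novak

Round 1: Ruiz vs Aoki — 13–4, Ruiz advances.
Round 2: Ruiz vs Tanaka — 11–6, Ruiz advances.
Round 3: Ruiz vs Novak — 8–9, Novak advances.
Novak survives the agenda.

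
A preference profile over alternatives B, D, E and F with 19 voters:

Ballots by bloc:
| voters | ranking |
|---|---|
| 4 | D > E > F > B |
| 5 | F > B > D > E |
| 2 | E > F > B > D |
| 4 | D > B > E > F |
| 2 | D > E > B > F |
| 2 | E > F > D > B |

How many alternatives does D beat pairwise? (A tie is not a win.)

D against each rival (19 voters):
D–B: D 12–7.
D vs E: D is ranked higher on 4+5+4+2 = 15 ballots, E on 4. D wins 15–4.
D vs F: D preferred on 4+4+2 = 10 ballots; D wins 10–9.
D beats B, E, F — 3 pairwise wins.

3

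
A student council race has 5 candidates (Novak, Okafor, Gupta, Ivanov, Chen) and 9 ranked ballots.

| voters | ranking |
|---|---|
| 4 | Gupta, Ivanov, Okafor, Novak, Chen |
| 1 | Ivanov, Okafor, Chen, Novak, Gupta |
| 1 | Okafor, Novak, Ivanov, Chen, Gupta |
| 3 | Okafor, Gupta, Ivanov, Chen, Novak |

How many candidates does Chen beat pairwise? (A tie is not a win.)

Chen against each rival (9 voters):
Chen–Novak: Novak 5–4.
Chen vs Okafor: 0 for Chen, 9 for Okafor — Okafor by 9–0.
Chen vs Gupta: Gupta, 7–2.
Chen vs Ivanov: Chen is ranked higher on 0 ballots, Ivanov on 9. Ivanov wins 9–0.
Chen beats no one; loses to Novak, Okafor, Gupta, Ivanov — 0 pairwise wins.

0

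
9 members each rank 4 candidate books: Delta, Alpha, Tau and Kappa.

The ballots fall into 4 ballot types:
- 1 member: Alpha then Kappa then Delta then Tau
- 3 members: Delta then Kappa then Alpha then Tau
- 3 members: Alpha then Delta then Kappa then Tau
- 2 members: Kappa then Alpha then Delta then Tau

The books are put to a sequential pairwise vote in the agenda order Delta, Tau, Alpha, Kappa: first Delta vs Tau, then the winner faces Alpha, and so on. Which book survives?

Kappa

Round 1: Delta vs Tau — 9–0, Delta advances.
Round 2: Delta vs Alpha — 3–6, Alpha advances.
Round 3: Alpha vs Kappa — 4–5, Kappa advances.
Kappa survives the agenda.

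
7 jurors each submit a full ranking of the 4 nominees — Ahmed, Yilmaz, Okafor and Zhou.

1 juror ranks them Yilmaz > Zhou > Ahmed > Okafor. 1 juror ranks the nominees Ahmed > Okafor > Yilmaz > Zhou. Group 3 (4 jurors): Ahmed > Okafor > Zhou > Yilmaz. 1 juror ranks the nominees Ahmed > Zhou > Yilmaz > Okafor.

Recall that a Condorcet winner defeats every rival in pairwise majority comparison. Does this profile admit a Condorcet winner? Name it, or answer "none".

Pairwise majorities:
Ahmed vs Yilmaz: Ahmed is ranked higher on 1+4+1 = 6 ballots, Yilmaz on 1. Ahmed wins 6–1.
Ahmed vs Okafor: 7 to 0, Ahmed.
Ahmed vs Zhou: 6 to 1, Ahmed.
Yilmaz vs Okafor: 2 to 5, Okafor.
Yilmaz vs Zhou: 1+1 = 2 for Yilmaz, 5 for Zhou — Zhou by 5–2.
Okafor vs Zhou: Okafor is ranked higher on 1+4 = 5 ballots, Zhou on 2. Okafor wins 5–2.
Only Ahmed has no losses; Ahmed is the Condorcet winner.

Ahmed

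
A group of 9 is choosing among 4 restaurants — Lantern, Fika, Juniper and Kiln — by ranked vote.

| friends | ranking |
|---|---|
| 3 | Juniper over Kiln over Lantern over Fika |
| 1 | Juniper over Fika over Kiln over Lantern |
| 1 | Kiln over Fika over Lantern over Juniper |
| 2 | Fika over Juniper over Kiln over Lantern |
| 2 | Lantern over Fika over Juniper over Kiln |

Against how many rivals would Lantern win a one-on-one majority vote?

1

Lantern against each rival (9 friends):
Lantern vs Fika: Lantern, 5–4.
Lantern vs Juniper: Juniper wins 6–3.
Lantern–Kiln: Kiln 7–2.
Lantern beats Fika; loses to Juniper, Kiln — 1 pairwise win.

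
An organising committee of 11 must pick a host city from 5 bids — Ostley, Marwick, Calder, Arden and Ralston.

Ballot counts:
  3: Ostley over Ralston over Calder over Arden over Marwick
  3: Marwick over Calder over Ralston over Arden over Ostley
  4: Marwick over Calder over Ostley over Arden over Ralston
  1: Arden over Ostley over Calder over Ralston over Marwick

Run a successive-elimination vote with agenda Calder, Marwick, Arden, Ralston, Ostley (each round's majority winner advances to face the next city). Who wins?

Marwick

Round 1: Calder vs Marwick — 4–7, Marwick advances.
Round 2: Marwick vs Arden — 7–4, Marwick advances.
Round 3: Marwick vs Ralston — 7–4, Marwick advances.
Round 4: Marwick vs Ostley — 7–4, Marwick advances.
The agenda winner is Marwick.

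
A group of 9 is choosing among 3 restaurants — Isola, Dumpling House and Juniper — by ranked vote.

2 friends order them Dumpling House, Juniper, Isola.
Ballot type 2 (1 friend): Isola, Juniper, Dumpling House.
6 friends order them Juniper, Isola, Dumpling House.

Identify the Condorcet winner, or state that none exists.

Check each pair by majority over 9 ballots:
Isola vs Dumpling House: Isola, 7–2.
Isola vs Juniper: Juniper, 8–1.
Dumpling House vs Juniper: Juniper, 7–2.
Juniper beats each of Isola, Dumpling House — Juniper is the Condorcet winner.

Juniper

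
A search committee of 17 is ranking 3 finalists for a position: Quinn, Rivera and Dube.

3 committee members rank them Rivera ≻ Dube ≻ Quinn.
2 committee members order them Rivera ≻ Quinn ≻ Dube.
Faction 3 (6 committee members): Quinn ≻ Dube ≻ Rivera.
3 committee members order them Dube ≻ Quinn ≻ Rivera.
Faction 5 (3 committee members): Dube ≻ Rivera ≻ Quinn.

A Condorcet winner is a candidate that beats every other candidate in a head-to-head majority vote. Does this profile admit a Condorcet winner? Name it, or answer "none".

Dube

Pairwise majorities:
Quinn vs Rivera: Quinn is ranked higher on 6+3 = 9 ballots, Rivera on 8. Quinn wins 9–8.
Quinn vs Dube: 8 to 9, Dube.
Rivera vs Dube: 3+2 = 5 for Rivera, 12 for Dube — Dube by 12–5.
Dube beats each of Quinn, Rivera — Dube is the Condorcet winner.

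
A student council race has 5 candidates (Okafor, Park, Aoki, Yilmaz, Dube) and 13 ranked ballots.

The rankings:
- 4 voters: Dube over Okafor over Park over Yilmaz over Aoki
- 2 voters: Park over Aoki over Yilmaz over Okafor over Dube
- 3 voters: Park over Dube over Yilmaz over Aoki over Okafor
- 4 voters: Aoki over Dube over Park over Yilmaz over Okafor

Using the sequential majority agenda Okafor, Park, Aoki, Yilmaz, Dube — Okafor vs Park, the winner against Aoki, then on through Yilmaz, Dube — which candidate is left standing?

Dube

Round 1: Okafor vs Park — 4–9, Park advances.
Round 2: Park vs Aoki — 9–4, Park advances.
Round 3: Park vs Yilmaz — 13–0, Park advances.
Round 4: Park vs Dube — 5–8, Dube advances.
The agenda winner is Dube.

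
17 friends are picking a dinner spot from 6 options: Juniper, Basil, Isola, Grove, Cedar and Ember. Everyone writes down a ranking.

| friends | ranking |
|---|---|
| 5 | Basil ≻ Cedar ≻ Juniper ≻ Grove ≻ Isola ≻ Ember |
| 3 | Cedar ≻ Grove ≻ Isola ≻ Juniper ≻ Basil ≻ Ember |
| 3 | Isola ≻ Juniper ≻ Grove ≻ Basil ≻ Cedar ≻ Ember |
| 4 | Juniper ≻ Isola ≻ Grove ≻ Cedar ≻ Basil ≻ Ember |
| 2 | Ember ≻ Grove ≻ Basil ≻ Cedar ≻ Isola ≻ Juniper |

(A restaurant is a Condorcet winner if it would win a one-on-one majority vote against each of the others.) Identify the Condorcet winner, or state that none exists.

Check each pair by majority over 17 ballots:
Juniper vs Basil: 10 to 7, Juniper.
Juniper vs Isola: 5+4 = 9 for Juniper, 8 for Isola — Juniper by 9–8.
Juniper vs Grove: 12 to 5, Juniper.
Juniper vs Cedar: 7 to 10, Cedar.
Juniper vs Ember: Juniper preferred on 5+3+3+4 = 15 ballots; Juniper wins 15–2.
Basil vs Isola: 5+2 = 7 for Basil, 10 for Isola — Isola by 10–7.
Basil vs Grove: Basil preferred on 5 ballots; Grove wins 12–5.
Basil vs Cedar: 10 to 7, Basil.
Basil vs Ember: 15 to 2, Basil.
Isola vs Grove: Isola preferred on 3+4 = 7 ballots; Grove wins 10–7.
Isola vs Cedar: 7 to 10, Cedar.
Isola vs Ember: 5+3+3+4 = 15 for Isola, 2 for Ember — Isola by 15–2.
Grove vs Cedar: Grove preferred on 3+4+2 = 9 ballots; Grove wins 9–8.
Grove vs Ember: Grove is ranked higher on 5+3+3+4 = 15 ballots, Ember on 2. Grove wins 15–2.
Cedar vs Ember: 15 to 2, Cedar.
No restaurant is unbeaten: Juniper loses to Cedar; Basil loses to Juniper; Isola loses to Juniper; Grove loses to Juniper; Cedar loses to Basil; Ember loses to Juniper. In particular Juniper > Basil > Cedar > Juniper is a majority cycle — no Condorcet winner exists.

none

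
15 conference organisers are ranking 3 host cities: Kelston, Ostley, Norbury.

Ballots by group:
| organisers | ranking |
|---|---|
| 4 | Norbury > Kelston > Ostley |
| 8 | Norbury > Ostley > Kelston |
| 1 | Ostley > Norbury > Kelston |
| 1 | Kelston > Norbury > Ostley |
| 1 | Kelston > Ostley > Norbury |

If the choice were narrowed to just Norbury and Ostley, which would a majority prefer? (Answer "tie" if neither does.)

Ballots ranking Norbury above Ostley: 4 + 8 + 1 = 13.
Ballots ranking Ostley above Norbury: 15 − 13 = 2.
Norbury wins the head-to-head 13–2.

Norbury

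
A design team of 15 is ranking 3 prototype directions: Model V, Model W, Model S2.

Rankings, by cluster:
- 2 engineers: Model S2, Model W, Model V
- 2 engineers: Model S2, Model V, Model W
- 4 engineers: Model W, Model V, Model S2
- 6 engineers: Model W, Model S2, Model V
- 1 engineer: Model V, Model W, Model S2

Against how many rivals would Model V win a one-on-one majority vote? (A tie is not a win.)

Model V against each rival (15 engineers):
Model V vs Model W: 3 to 12, Model W.
Model V vs Model S2: 5 to 10, Model S2.
Model V beats no one; loses to Model W, Model S2 — 0 pairwise wins.

0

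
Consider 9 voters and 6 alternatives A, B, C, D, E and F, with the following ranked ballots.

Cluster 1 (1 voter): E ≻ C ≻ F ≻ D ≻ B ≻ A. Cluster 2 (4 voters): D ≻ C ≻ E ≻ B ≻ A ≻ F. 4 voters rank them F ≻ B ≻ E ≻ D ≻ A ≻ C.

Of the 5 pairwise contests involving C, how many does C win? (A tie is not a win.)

C against each rival (9 voters):
C vs A: C, 5–4.
C vs B: 5 to 4, C.
C vs D: 1 for C, 8 for D — D by 8–1.
C vs E: C preferred on 4 ballots; E wins 5–4.
C vs F: C, 5–4.
C beats A, B, F; loses to D, E — 3 pairwise wins.

3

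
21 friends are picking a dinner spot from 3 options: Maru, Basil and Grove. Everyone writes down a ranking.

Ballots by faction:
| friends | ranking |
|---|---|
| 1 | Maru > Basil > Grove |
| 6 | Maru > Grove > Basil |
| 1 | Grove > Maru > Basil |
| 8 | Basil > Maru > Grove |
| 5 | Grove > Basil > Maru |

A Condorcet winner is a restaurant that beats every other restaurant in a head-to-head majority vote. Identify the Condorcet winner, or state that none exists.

none

Pairwise majorities:
Maru–Basil: Basil 13–8.
Maru vs Grove: Maru, 15–6.
Basil vs Grove: Grove, 12–9.
Each restaurant drops at least one matchup (Maru loses to Basil; Basil loses to Grove; Grove loses to Maru); the cycle Maru beats Grove beats Basil beats Maru rules out a Condorcet winner.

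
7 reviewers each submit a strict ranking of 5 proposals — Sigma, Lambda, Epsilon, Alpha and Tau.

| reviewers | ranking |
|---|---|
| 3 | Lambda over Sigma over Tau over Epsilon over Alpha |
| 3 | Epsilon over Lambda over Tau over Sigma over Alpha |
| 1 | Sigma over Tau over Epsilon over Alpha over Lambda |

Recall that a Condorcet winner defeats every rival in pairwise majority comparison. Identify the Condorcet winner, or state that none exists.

none

Head-to-head results (7 reviewers):
Sigma vs Lambda: Sigma is ranked higher on 1 ballot, Lambda on 6. Lambda wins 6–1.
Sigma vs Epsilon: Sigma, 4–3.
Sigma vs Alpha: 7 to 0, Sigma.
Sigma vs Tau: 4 to 3, Sigma.
Lambda vs Epsilon: Lambda is ranked higher on 3 ballots, Epsilon on 4. Epsilon wins 4–3.
Lambda vs Alpha: 6 to 1, Lambda.
Lambda vs Tau: Lambda is ranked higher on 3+3 = 6 ballots, Tau on 1. Lambda wins 6–1.
Epsilon vs Alpha: Epsilon wins 7–0.
Epsilon vs Tau: Tau, 4–3.
Alpha vs Tau: Tau wins 7–0.
Each project drops at least one matchup (Sigma loses to Lambda; Lambda loses to Epsilon; Epsilon loses to Sigma; Alpha loses to Sigma; Tau loses to Sigma); the cycle Sigma → Epsilon → Lambda → Sigma rules out a Condorcet winner.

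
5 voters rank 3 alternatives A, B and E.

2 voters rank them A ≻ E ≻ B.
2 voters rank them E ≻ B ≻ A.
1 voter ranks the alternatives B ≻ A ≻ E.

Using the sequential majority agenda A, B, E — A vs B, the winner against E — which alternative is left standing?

Round 1: A vs B — 2–3, B advances.
Round 2: B vs E — 1–4, E advances.
The agenda winner is E.

E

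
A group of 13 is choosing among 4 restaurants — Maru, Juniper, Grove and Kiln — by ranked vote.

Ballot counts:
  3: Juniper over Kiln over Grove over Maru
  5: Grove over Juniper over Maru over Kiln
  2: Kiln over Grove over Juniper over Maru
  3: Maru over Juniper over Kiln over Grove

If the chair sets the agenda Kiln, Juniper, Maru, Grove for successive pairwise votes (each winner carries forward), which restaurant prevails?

Grove

Round 1: Kiln vs Juniper — 2–11, Juniper advances.
Round 2: Juniper vs Maru — 10–3, Juniper advances.
Round 3: Juniper vs Grove — 6–7, Grove advances.
The agenda winner is Grove.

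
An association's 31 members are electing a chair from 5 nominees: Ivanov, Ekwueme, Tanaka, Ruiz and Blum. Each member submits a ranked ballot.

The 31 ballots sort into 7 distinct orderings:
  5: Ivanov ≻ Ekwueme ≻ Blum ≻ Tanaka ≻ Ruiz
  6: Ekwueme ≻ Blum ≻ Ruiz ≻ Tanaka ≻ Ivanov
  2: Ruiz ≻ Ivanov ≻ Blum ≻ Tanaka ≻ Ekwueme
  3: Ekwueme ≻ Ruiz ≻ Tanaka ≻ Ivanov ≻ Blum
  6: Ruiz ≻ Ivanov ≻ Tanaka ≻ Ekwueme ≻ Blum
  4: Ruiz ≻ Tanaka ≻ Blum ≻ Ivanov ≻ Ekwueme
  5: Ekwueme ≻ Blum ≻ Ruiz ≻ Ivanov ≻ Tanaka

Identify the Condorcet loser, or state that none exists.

Tanaka

Head-to-head results (31 voters):
Ivanov–Ekwueme: Ivanov 17–14.
Ivanov–Tanaka: Ivanov 18–13.
Ivanov vs Ruiz: Ruiz, 26–5.
Ivanov vs Blum: Ivanov, 16–15.
Ekwueme–Tanaka: Ekwueme 19–12.
Ekwueme vs Ruiz: 5+6+3+5 = 19 for Ekwueme, 12 for Ruiz — Ekwueme by 19–12.
Ekwueme vs Blum: 25 to 6, Ekwueme.
Tanaka vs Ruiz: 5 for Tanaka, 26 for Ruiz — Ruiz by 26–5.
Tanaka vs Blum: Tanaka preferred on 3+6+4 = 13 ballots; Blum wins 18–13.
Ruiz–Blum: Blum 16–15.
Tanaka loses to every other candidate — it is the Condorcet loser.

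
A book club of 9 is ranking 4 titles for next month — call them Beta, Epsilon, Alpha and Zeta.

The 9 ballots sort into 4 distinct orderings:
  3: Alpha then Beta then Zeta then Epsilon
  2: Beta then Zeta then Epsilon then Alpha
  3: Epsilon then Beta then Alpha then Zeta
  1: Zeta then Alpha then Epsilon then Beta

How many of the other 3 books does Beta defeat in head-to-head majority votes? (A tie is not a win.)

Beta against each rival (9 members):
Beta vs Epsilon: Beta is ranked higher on 3+2 = 5 ballots, Epsilon on 4. Beta wins 5–4.
Beta vs Alpha: Beta preferred on 2+3 = 5 ballots; Beta wins 5–4.
Beta vs Zeta: 8 to 1, Beta.
Beta beats Epsilon, Alpha, Zeta — 3 pairwise wins.

3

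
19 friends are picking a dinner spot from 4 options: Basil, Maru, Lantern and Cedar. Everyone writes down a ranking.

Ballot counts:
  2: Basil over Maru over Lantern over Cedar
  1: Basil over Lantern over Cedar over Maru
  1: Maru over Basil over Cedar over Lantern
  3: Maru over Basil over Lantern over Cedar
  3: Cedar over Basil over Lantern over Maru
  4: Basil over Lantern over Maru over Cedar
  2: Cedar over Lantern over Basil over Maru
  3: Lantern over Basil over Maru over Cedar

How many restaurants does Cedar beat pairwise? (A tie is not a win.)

Cedar against each rival (19 friends):
Cedar vs Basil: Basil wins 14–5.
Cedar–Maru: Maru 13–6.
Cedar vs Lantern: Cedar is ranked higher on 1+3+2 = 6 ballots, Lantern on 13. Lantern wins 13–6.
Cedar beats no one; loses to Basil, Maru, Lantern — 0 pairwise wins.

0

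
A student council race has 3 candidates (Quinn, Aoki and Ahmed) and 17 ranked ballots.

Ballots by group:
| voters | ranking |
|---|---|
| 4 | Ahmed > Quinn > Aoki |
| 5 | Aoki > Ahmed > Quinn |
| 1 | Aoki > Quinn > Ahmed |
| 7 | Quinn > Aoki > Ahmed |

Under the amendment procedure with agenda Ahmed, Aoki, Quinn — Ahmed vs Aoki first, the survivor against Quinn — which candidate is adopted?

Round 1: Ahmed vs Aoki — 4–13, Aoki advances.
Round 2: Aoki vs Quinn — 6–11, Quinn advances.
Quinn survives the agenda.

Quinn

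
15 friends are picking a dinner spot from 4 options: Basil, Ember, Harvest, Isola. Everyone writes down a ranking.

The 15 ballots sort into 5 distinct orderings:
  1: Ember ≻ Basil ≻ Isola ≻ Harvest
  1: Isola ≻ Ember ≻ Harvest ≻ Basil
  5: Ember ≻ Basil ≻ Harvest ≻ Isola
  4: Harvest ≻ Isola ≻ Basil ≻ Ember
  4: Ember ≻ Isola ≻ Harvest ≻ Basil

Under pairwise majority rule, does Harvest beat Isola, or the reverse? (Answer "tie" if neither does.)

Ballots ranking Harvest above Isola: 5 + 4 = 9.
Ballots ranking Isola above Harvest: 15 − 9 = 6.
Harvest wins the head-to-head 9–6.

Harvest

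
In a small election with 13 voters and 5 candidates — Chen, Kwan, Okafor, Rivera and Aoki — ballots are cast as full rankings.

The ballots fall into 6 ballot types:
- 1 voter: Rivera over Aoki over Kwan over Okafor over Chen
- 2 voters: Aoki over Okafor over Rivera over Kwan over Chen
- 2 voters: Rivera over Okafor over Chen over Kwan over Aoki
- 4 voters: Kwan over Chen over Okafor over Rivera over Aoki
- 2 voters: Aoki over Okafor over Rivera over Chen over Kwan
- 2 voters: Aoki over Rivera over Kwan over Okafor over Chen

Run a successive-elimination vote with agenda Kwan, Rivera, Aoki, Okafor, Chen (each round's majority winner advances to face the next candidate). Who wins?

Okafor

Round 1: Kwan vs Rivera — 4–9, Rivera advances.
Round 2: Rivera vs Aoki — 7–6, Rivera advances.
Round 3: Rivera vs Okafor — 5–8, Okafor advances.
Round 4: Okafor vs Chen — 9–4, Okafor advances.
The agenda winner is Okafor.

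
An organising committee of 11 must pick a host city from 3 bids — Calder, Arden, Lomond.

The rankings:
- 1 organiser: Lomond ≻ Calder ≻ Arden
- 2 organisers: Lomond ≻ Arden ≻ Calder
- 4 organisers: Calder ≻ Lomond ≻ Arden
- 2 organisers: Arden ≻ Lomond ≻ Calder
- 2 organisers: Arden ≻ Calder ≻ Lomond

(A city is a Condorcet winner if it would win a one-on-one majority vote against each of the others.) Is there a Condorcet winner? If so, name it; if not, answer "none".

Check each pair by majority over 11 ballots:
Calder vs Arden: Calder is ranked higher on 1+4 = 5 ballots, Arden on 6. Arden wins 6–5.
Calder vs Lomond: 6 to 5, Calder.
Arden vs Lomond: 2+2 = 4 for Arden, 7 for Lomond — Lomond by 7–4.
No city is unbeaten: Calder loses to Arden; Arden loses to Lomond; Lomond loses to Calder. In particular Calder beats Lomond beats Arden beats Calder is a majority cycle — no Condorcet winner exists.

none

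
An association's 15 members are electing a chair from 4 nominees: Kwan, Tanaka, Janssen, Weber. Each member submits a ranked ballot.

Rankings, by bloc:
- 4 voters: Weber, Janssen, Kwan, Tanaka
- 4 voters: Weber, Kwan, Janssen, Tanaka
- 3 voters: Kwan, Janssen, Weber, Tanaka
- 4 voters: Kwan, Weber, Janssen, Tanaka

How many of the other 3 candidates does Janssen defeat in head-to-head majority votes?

1

Janssen against each rival (15 voters):
Janssen vs Kwan: Kwan wins 11–4.
Janssen vs Tanaka: Janssen wins 15–0.
Janssen–Weber: Weber 12–3.
Janssen beats Tanaka; loses to Kwan, Weber — 1 pairwise win.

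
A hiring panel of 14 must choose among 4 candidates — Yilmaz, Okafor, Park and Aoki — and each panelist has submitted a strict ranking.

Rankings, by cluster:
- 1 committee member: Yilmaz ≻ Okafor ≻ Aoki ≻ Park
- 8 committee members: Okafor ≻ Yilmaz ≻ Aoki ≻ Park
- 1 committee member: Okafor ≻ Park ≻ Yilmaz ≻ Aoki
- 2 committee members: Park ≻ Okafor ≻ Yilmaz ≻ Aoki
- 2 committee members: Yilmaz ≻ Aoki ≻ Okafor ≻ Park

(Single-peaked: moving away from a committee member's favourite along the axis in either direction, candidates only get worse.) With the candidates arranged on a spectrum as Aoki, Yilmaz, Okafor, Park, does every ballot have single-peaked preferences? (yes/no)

yes

Axis positions: Aoki=1, Yilmaz=2, Okafor=3, Park=4.
Cluster 1 (peak Yilmaz at position 2): ranking walks positions 2-3-1-4, expanding outward from the peak — single-peaked.
Cluster 2 (peak Okafor at position 3): ranking walks positions 3-2-1-4, expanding outward from the peak — single-peaked.
Cluster 3 (peak Okafor at position 3): ranking walks positions 3-4-2-1, expanding outward from the peak — single-peaked.
Cluster 4 (peak Park at position 4): ranking walks positions 4-3-2-1, expanding outward from the peak — single-peaked.
Cluster 5 (peak Yilmaz at position 2): ranking walks positions 2-1-3-4, expanding outward from the peak — single-peaked.
Every ranking is single-peaked on this axis.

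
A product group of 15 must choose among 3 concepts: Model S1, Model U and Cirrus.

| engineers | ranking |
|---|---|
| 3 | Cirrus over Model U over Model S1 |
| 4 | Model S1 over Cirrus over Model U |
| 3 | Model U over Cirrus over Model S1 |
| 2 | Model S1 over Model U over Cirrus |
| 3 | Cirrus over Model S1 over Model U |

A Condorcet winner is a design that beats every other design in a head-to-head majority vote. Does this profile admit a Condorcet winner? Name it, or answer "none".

Check each pair by majority over 15 ballots:
Model S1 vs Model U: Model S1, 9–6.
Model S1 vs Cirrus: Cirrus wins 9–6.
Model U–Cirrus: Cirrus 10–5.
Cirrus beats each of Model S1, Model U — Cirrus is the Condorcet winner.

Cirrus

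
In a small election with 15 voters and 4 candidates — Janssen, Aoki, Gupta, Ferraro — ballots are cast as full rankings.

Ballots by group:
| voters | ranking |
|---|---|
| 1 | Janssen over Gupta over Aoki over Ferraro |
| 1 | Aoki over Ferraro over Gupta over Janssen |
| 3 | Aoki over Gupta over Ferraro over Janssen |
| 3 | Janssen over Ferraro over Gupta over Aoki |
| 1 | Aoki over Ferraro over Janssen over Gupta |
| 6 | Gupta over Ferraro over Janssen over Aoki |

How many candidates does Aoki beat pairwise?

0

Aoki against each rival (15 voters):
Aoki vs Janssen: Aoki is ranked higher on 1+3+1 = 5 ballots, Janssen on 10. Janssen wins 10–5.
Aoki vs Gupta: Aoki is ranked higher on 1+3+1 = 5 ballots, Gupta on 10. Gupta wins 10–5.
Aoki vs Ferraro: Ferraro wins 9–6.
Aoki beats no one; loses to Janssen, Gupta, Ferraro — 0 pairwise wins.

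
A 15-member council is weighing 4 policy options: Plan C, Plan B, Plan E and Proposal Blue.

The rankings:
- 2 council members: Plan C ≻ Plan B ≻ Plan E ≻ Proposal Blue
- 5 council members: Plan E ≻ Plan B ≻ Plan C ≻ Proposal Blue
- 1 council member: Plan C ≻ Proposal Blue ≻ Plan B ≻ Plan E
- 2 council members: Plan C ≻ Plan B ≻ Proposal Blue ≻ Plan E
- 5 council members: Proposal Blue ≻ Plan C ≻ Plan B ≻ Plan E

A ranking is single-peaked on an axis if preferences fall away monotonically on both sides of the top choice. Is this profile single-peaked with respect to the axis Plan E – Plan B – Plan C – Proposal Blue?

yes

Axis positions: Plan E=1, Plan B=2, Plan C=3, Proposal Blue=4.
Group 1 (peak Plan C at position 3): ranking walks positions 3-2-1-4, expanding outward from the peak — single-peaked.
Group 2 (peak Plan E at position 1): ranking walks positions 1-2-3-4, expanding outward from the peak — single-peaked.
Group 3 (peak Plan C at position 3): ranking walks positions 3-4-2-1, expanding outward from the peak — single-peaked.
Group 4 (peak Plan C at position 3): ranking walks positions 3-2-4-1, expanding outward from the peak — single-peaked.
Group 5 (peak Proposal Blue at position 4): ranking walks positions 4-3-2-1, expanding outward from the peak — single-peaked.
Every ranking is single-peaked on this axis.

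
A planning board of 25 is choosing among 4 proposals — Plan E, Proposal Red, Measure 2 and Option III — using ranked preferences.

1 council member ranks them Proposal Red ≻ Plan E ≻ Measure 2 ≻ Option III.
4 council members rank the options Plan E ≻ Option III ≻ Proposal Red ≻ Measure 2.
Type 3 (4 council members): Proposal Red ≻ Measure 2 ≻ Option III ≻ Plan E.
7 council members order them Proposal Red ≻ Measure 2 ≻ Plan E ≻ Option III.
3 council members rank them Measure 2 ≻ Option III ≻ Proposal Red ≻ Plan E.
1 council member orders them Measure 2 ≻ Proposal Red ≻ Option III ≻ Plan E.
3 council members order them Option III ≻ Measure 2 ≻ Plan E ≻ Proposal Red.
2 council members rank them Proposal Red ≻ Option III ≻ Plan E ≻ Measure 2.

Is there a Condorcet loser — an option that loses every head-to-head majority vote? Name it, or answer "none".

Pairwise majorities:
Plan E vs Proposal Red: 7 to 18, Proposal Red.
Plan E vs Measure 2: Plan E preferred on 1+4+2 = 7 ballots; Measure 2 wins 18–7.
Plan E–Option III: Option III 13–12.
Proposal Red vs Measure 2: 18 to 7, Proposal Red.
Proposal Red vs Option III: Proposal Red, 15–10.
Measure 2 vs Option III: Measure 2 is ranked higher on 1+4+7+3+1 = 16 ballots, Option III on 9. Measure 2 wins 16–9.
Only Plan E has no wins; Plan E is the Condorcet loser.

Plan E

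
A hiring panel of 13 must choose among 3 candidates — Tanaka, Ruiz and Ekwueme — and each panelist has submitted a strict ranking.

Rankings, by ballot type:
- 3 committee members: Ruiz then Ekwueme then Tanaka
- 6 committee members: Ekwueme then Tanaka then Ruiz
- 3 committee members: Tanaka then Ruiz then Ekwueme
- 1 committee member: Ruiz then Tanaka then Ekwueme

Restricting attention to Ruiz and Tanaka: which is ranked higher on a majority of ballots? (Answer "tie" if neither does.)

Ballots ranking Ruiz above Tanaka: 3 + 1 = 4.
Ballots ranking Tanaka above Ruiz: 13 − 4 = 9.
Tanaka wins the head-to-head 9–4.

Tanaka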